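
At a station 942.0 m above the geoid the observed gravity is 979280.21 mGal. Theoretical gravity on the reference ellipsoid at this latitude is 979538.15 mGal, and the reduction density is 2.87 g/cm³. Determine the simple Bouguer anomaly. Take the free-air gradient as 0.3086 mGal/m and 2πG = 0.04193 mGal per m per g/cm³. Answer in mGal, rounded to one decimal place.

-80.6

Free-air correction = 0.3086 × 942.0 = 290.70 mGal
Free-air anomaly = 979280.21 − 979538.15 + (290.70) = 32.76 mGal
Bouguer slab correction = 0.04193 × 2.87 × 942.0 = 113.36 mGal
Simple Bouguer anomaly = 32.76 − (113.36) = -80.60 mGal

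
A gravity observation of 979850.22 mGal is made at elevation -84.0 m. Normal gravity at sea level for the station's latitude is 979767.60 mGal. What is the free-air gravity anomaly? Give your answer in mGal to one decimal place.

56.7

Free-air correction = 0.3086 × -84.0 = -25.92 mGal
Free-air anomaly = 979850.22 − 979767.60 + (-25.92) = 56.70 mGal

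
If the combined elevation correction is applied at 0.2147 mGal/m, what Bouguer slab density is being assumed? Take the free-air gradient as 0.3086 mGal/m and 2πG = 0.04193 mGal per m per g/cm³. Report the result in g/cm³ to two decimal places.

2.24

0.2147 = 0.3086 − 0.04193 × ρ
ρ = (0.3086 − 0.2147) / 0.04193 = 2.24 g/cm³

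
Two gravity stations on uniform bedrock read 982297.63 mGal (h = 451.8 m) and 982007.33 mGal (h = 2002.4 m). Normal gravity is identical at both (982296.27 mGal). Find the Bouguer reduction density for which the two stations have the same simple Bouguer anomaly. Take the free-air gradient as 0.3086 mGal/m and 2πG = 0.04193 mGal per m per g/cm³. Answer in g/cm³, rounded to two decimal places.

Δg_obs = 982007.33 − 982297.63 = -290.30 mGal over Δh = 2002.4 − 451.8 = 1550.6 m
Equal Bouguer anomalies ⇒ Δg_obs + (0.3086 − 0.04193ρ)·Δh = 0
0.3086 − 0.04193ρ = −Δg_obs/Δh = 0.18722
ρ = (0.3086 − 0.18722) / 0.04193 = 2.89 g/cm³

2.89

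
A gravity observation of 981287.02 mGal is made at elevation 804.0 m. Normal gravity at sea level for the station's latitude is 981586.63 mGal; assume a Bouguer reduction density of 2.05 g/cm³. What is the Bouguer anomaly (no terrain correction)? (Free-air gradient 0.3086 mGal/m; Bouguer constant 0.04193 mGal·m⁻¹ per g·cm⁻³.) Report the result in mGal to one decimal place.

-120.6

Free-air correction = 0.3086 × 804.0 = 248.11 mGal
Free-air anomaly = 981287.02 − 981586.63 + (248.11) = -51.50 mGal
Bouguer slab correction = 0.04193 × 2.05 × 804.0 = 69.11 mGal
Simple Bouguer anomaly = -51.50 − (69.11) = -120.61 mGal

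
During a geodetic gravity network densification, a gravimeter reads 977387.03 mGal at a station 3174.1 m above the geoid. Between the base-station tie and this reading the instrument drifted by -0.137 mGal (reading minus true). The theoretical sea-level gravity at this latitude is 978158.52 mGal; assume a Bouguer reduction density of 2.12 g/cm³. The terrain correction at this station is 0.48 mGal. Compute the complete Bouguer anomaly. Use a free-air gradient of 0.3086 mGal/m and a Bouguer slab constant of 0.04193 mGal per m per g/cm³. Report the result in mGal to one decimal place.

-73.5

Drift-corrected reading = 977387.03 − (-0.137) = 977387.167 mGal
Free-air correction = 0.3086 × 3174.1 = 979.53 mGal
Free-air anomaly = 977387.167 − 978158.52 + (979.53) = 208.177 mGal
Bouguer slab correction = 0.04193 × 2.12 × 3174.1 = 282.15 mGal
Simple Bouguer anomaly = 208.177 − (282.15) = -73.973 mGal
Complete Bouguer anomaly = -73.973 + 0.48 = -73.493 mGal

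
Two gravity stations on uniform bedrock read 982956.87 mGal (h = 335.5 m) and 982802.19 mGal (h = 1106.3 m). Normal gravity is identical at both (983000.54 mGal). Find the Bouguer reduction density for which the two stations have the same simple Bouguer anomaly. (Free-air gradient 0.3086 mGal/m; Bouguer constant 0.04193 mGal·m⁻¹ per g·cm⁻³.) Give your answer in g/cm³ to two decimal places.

Δg_obs = 982802.19 − 982956.87 = -154.68 mGal over Δh = 1106.3 − 335.5 = 770.8 m
Equal Bouguer anomalies ⇒ Δg_obs + (0.3086 − 0.04193ρ)·Δh = 0
0.3086 − 0.04193ρ = −Δg_obs/Δh = 0.20067
ρ = (0.3086 − 0.20067) / 0.04193 = 2.57 g/cm³

2.57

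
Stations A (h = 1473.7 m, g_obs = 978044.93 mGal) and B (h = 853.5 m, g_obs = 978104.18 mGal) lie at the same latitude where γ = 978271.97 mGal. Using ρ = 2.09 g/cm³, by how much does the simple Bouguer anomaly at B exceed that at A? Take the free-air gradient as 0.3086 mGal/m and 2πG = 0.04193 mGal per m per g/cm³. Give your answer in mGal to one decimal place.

-77.8

Δg_SB(A) = 978044.93 − 978271.97 + 0.3086×1473.7 − 0.04193×2.09×1473.7 = 98.60 mGal
Δg_SB(B) = 978104.18 − 978271.97 + 0.3086×853.5 − 0.04193×2.09×853.5 = 20.80 mGal
Difference = 20.80 − (98.60) = -77.80 mGal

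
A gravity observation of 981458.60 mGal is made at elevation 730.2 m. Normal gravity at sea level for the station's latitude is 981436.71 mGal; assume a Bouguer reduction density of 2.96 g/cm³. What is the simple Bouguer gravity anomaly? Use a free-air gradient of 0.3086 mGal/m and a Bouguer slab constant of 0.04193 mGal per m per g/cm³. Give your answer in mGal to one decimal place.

156.6

Free-air correction = 0.3086 × 730.2 = 225.34 mGal
Free-air anomaly = 981458.60 − 981436.71 + (225.34) = 247.23 mGal
Bouguer slab correction = 0.04193 × 2.96 × 730.2 = 90.63 mGal
Simple Bouguer anomaly = 247.23 − (90.63) = 156.60 mGal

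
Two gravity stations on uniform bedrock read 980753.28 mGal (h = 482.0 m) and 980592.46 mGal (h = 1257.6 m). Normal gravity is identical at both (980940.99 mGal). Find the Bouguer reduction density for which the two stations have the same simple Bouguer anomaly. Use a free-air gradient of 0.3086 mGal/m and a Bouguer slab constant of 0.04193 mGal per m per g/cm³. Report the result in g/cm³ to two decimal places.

2.41

Δg_obs = 980592.46 − 980753.28 = -160.82 mGal over Δh = 1257.6 − 482.0 = 775.6 m
Equal Bouguer anomalies ⇒ Δg_obs + (0.3086 − 0.04193ρ)·Δh = 0
0.3086 − 0.04193ρ = −Δg_obs/Δh = 0.20735
ρ = (0.3086 − 0.20735) / 0.04193 = 2.41 g/cm³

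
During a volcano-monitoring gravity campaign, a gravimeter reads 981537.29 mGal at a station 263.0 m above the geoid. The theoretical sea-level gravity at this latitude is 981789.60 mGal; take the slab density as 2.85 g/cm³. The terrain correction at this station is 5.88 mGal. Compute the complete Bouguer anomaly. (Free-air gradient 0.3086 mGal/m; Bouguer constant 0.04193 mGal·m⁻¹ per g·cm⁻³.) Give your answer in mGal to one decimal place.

Free-air correction = 0.3086 × 263.0 = 81.16 mGal
Free-air anomaly = 981537.29 − 981789.60 + (81.16) = -171.15 mGal
Bouguer slab correction = 0.04193 × 2.85 × 263.0 = 31.43 mGal
Simple Bouguer anomaly = -171.15 − (31.43) = -202.58 mGal
Complete Bouguer anomaly = -202.58 + 5.88 = -196.70 mGal

-196.7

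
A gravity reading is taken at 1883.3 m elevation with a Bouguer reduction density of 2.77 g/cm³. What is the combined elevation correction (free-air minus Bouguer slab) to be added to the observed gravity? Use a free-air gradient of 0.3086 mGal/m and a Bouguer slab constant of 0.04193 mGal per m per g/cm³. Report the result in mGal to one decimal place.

362.4

Combined gradient = 0.3086 − 0.04193 × 2.77 = 0.1924539 mGal/m
Combined elevation correction = 0.1924539 × 1883.3 = 362.4 mGal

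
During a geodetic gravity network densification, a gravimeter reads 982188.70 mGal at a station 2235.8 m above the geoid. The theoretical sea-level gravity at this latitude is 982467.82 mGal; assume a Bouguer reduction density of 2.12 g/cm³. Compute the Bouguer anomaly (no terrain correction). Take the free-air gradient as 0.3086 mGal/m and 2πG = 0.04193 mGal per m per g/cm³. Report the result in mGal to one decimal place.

212.1

Free-air correction = 0.3086 × 2235.8 = 689.97 mGal
Free-air anomaly = 982188.70 − 982467.82 + (689.97) = 410.85 mGal
Bouguer slab correction = 0.04193 × 2.12 × 2235.8 = 198.74 mGal
Simple Bouguer anomaly = 410.85 − (198.74) = 212.11 mGal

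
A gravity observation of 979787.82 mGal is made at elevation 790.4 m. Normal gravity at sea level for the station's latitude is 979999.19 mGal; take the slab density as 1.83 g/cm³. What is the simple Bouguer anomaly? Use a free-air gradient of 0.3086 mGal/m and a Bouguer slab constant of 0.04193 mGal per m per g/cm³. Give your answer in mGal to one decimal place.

-28.1

Free-air correction = 0.3086 × 790.4 = 243.92 mGal
Free-air anomaly = 979787.82 − 979999.19 + (243.92) = 32.55 mGal
Bouguer slab correction = 0.04193 × 1.83 × 790.4 = 60.65 mGal
Simple Bouguer anomaly = 32.55 − (60.65) = -28.10 mGal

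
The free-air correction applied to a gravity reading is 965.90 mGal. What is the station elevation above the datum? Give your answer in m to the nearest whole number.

h = 965.90 / 0.3086 = 3129.94 m

3130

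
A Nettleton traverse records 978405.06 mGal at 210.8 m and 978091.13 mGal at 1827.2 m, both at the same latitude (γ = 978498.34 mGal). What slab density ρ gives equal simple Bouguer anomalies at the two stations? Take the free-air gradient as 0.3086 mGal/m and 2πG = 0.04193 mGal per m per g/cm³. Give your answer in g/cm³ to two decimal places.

2.73

Δg_obs = 978091.13 − 978405.06 = -313.93 mGal over Δh = 1827.2 − 210.8 = 1616.4 m
Equal Bouguer anomalies ⇒ Δg_obs + (0.3086 − 0.04193ρ)·Δh = 0
0.3086 − 0.04193ρ = −Δg_obs/Δh = 0.19422
ρ = (0.3086 − 0.19422) / 0.04193 = 2.73 g/cm³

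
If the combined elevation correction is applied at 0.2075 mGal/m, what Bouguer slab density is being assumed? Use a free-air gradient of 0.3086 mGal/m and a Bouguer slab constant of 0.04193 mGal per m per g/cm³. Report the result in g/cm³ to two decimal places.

2.41

0.2075 = 0.3086 − 0.04193 × ρ
ρ = (0.3086 − 0.2075) / 0.04193 = 2.41 g/cm³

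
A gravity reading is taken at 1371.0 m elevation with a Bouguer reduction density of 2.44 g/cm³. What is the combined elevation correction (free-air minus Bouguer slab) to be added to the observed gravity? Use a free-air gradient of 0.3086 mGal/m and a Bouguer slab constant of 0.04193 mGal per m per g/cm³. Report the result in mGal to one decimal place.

Combined gradient = 0.3086 − 0.04193 × 2.44 = 0.2062908 mGal/m
Combined elevation correction = 0.2062908 × 1371.0 = 282.8 mGal

282.8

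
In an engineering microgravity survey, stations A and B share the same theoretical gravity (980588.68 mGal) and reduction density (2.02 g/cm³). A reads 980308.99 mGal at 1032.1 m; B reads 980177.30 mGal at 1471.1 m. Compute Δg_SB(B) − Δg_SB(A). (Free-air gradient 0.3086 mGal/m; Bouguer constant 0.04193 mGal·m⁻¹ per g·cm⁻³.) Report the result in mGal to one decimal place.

-33.4

Δg_SB(A) = 980308.99 − 980588.68 + 0.3086×1032.1 − 0.04193×2.02×1032.1 = -48.60 mGal
Δg_SB(B) = 980177.30 − 980588.68 + 0.3086×1471.1 − 0.04193×2.02×1471.1 = -82.00 mGal
Difference = -82.00 − (-48.60) = -33.40 mGal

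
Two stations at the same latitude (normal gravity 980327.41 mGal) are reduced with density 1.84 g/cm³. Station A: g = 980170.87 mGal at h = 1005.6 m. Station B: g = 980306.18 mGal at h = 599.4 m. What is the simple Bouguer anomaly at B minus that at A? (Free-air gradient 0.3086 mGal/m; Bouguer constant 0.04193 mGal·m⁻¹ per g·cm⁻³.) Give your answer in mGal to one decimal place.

41.3

Δg_SB(A) = 980170.87 − 980327.41 + 0.3086×1005.6 − 0.04193×1.84×1005.6 = 76.20 mGal
Δg_SB(B) = 980306.18 − 980327.41 + 0.3086×599.4 − 0.04193×1.84×599.4 = 117.50 mGal
Difference = 117.50 − (76.20) = 41.30 mGal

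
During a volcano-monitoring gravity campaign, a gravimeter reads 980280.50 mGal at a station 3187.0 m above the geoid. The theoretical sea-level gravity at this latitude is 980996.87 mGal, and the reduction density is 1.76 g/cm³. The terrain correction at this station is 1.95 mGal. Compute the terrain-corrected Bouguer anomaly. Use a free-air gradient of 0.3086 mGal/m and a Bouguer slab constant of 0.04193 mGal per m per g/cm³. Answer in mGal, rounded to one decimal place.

33.9

Free-air correction = 0.3086 × 3187.0 = 983.51 mGal
Free-air anomaly = 980280.50 − 980996.87 + (983.51) = 267.14 mGal
Bouguer slab correction = 0.04193 × 1.76 × 3187.0 = 235.19 mGal
Simple Bouguer anomaly = 267.14 − (235.19) = 31.95 mGal
Complete Bouguer anomaly = 31.95 + 1.95 = 33.90 mGal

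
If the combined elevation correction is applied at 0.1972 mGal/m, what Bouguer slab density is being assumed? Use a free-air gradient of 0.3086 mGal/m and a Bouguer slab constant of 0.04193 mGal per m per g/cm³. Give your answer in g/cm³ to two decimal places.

0.1972 = 0.3086 − 0.04193 × ρ
ρ = (0.3086 − 0.1972) / 0.04193 = 2.66 g/cm³

2.66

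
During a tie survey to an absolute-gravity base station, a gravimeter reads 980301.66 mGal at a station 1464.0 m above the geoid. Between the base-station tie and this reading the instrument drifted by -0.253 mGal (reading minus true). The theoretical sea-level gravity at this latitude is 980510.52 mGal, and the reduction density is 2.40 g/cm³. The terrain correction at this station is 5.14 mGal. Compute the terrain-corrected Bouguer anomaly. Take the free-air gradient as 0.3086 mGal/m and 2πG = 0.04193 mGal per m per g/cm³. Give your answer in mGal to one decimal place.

101.0

Drift-corrected reading = 980301.66 − (-0.253) = 980301.913 mGal
Free-air correction = 0.3086 × 1464.0 = 451.79 mGal
Free-air anomaly = 980301.913 − 980510.52 + (451.79) = 243.183 mGal
Bouguer slab correction = 0.04193 × 2.40 × 1464.0 = 147.33 mGal
Simple Bouguer anomaly = 243.183 − (147.33) = 95.853 mGal
Complete Bouguer anomaly = 95.853 + 5.14 = 100.993 mGal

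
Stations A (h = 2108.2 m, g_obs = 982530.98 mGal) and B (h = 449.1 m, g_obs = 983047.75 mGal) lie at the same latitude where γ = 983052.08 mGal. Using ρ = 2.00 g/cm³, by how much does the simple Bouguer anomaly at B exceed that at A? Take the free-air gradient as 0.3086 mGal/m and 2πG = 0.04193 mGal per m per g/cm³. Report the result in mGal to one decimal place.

143.9

Δg_SB(A) = 982530.98 − 983052.08 + 0.3086×2108.2 − 0.04193×2.00×2108.2 = -47.30 mGal
Δg_SB(B) = 983047.75 − 983052.08 + 0.3086×449.1 − 0.04193×2.00×449.1 = 96.60 mGal
Difference = 96.60 − (-47.30) = 143.90 mGal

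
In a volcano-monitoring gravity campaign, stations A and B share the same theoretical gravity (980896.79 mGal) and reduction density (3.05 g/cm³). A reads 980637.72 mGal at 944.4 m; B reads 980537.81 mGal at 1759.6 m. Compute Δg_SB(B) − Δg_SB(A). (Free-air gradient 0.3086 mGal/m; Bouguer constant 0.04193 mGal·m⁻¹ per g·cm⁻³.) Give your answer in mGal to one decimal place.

47.4

Δg_SB(A) = 980637.72 − 980896.79 + 0.3086×944.4 − 0.04193×3.05×944.4 = -88.40 mGal
Δg_SB(B) = 980537.81 − 980896.79 + 0.3086×1759.6 − 0.04193×3.05×1759.6 = -41.00 mGal
Difference = -41.00 − (-88.40) = 47.40 mGal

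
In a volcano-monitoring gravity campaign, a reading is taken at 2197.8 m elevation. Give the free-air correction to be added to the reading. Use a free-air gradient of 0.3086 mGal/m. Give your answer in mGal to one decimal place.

Free-air correction = 0.3086 × 2197.8 = 678.2 mGal

678.2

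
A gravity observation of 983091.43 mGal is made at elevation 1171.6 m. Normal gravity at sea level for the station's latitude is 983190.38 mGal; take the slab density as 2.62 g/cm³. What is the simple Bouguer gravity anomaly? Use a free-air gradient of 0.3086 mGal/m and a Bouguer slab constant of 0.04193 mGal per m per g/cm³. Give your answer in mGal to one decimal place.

Free-air correction = 0.3086 × 1171.6 = 361.56 mGal
Free-air anomaly = 983091.43 − 983190.38 + (361.56) = 262.61 mGal
Bouguer slab correction = 0.04193 × 2.62 × 1171.6 = 128.71 mGal
Simple Bouguer anomaly = 262.61 − (128.71) = 133.90 mGal

133.9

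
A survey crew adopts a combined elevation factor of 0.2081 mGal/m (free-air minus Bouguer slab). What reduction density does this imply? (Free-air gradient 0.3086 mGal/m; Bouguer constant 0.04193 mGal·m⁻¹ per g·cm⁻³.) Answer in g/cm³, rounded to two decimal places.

0.2081 = 0.3086 − 0.04193 × ρ
ρ = (0.3086 − 0.2081) / 0.04193 = 2.40 g/cm³

2.40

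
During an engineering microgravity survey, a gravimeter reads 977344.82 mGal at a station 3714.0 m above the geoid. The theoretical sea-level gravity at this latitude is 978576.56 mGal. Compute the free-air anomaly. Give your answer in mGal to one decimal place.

Free-air correction = 0.3086 × 3714.0 = 1146.14 mGal
Free-air anomaly = 977344.82 − 978576.56 + (1146.14) = -85.60 mGal

-85.6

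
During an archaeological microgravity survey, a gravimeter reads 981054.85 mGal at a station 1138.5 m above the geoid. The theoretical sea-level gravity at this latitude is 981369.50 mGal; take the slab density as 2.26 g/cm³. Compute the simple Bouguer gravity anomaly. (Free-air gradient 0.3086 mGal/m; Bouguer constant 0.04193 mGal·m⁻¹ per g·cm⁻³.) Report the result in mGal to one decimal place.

Free-air correction = 0.3086 × 1138.5 = 351.34 mGal
Free-air anomaly = 981054.85 − 981369.50 + (351.34) = 36.69 mGal
Bouguer slab correction = 0.04193 × 2.26 × 1138.5 = 107.89 mGal
Simple Bouguer anomaly = 36.69 − (107.89) = -71.20 mGal

-71.2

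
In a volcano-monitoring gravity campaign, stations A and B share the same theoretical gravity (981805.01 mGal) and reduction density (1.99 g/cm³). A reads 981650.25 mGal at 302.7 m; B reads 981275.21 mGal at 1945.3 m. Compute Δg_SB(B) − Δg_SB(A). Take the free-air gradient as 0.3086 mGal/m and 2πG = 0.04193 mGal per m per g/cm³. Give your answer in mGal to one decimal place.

Δg_SB(A) = 981650.25 − 981805.01 + 0.3086×302.7 − 0.04193×1.99×302.7 = -86.60 mGal
Δg_SB(B) = 981275.21 − 981805.01 + 0.3086×1945.3 − 0.04193×1.99×1945.3 = -91.80 mGal
Difference = -91.80 − (-86.60) = -5.20 mGal

-5.2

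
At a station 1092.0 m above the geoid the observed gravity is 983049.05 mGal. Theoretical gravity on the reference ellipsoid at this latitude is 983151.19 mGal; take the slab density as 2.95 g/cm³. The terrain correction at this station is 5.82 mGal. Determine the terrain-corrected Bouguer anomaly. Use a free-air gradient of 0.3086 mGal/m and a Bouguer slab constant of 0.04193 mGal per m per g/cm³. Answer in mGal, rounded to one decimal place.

Free-air correction = 0.3086 × 1092.0 = 336.99 mGal
Free-air anomaly = 983049.05 − 983151.19 + (336.99) = 234.85 mGal
Bouguer slab correction = 0.04193 × 2.95 × 1092.0 = 135.07 mGal
Simple Bouguer anomaly = 234.85 − (135.07) = 99.78 mGal
Complete Bouguer anomaly = 99.78 + 5.82 = 105.60 mGal

105.6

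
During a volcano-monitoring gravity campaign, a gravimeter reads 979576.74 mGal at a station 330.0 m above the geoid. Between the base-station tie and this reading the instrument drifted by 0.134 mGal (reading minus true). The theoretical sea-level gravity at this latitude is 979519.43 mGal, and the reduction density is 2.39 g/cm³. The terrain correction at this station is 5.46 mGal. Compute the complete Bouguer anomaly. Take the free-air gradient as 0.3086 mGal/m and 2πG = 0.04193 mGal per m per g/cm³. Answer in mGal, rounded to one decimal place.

131.4

Drift-corrected reading = 979576.74 − (0.134) = 979576.606 mGal
Free-air correction = 0.3086 × 330.0 = 101.84 mGal
Free-air anomaly = 979576.606 − 979519.43 + (101.84) = 159.016 mGal
Bouguer slab correction = 0.04193 × 2.39 × 330.0 = 33.07 mGal
Simple Bouguer anomaly = 159.016 − (33.07) = 125.946 mGal
Complete Bouguer anomaly = 125.946 + 5.46 = 131.406 mGal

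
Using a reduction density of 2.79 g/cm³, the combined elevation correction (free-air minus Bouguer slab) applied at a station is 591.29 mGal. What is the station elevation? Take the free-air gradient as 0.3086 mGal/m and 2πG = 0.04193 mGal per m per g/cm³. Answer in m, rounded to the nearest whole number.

3086

Combined gradient = 0.3086 − 0.04193 × 2.79 = 0.1916153 mGal/m
h = 591.29 / 0.1916153 = 3085.82 m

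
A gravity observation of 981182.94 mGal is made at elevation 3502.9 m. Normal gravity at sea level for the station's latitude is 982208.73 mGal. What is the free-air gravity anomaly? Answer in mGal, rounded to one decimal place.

55.2

Free-air correction = 0.3086 × 3502.9 = 1080.99 mGal
Free-air anomaly = 981182.94 − 982208.73 + (1080.99) = 55.20 mGal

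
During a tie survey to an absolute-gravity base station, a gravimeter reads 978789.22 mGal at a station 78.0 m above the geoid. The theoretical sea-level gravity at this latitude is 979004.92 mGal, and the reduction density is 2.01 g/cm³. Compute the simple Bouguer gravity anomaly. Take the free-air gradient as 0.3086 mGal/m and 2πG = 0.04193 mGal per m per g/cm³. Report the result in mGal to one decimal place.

-198.2

Free-air correction = 0.3086 × 78.0 = 24.07 mGal
Free-air anomaly = 978789.22 − 979004.92 + (24.07) = -191.63 mGal
Bouguer slab correction = 0.04193 × 2.01 × 78.0 = 6.57 mGal
Simple Bouguer anomaly = -191.63 − (6.57) = -198.20 mGal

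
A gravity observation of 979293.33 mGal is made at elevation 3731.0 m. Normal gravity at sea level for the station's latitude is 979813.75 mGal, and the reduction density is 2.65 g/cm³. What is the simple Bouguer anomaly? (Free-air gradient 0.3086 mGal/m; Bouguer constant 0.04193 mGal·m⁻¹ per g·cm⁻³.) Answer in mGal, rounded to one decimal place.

Free-air correction = 0.3086 × 3731.0 = 1151.39 mGal
Free-air anomaly = 979293.33 − 979813.75 + (1151.39) = 630.97 mGal
Bouguer slab correction = 0.04193 × 2.65 × 3731.0 = 414.57 mGal
Simple Bouguer anomaly = 630.97 − (414.57) = 216.40 mGal

216.4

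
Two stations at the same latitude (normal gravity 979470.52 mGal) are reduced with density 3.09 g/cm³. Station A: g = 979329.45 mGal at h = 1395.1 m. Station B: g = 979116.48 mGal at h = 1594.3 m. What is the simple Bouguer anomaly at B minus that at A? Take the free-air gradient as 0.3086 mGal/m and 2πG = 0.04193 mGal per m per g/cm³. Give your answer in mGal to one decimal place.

-177.3

Δg_SB(A) = 979329.45 − 979470.52 + 0.3086×1395.1 − 0.04193×3.09×1395.1 = 108.70 mGal
Δg_SB(B) = 979116.48 − 979470.52 + 0.3086×1594.3 − 0.04193×3.09×1594.3 = -68.60 mGal
Difference = -68.60 − (108.70) = -177.30 mGal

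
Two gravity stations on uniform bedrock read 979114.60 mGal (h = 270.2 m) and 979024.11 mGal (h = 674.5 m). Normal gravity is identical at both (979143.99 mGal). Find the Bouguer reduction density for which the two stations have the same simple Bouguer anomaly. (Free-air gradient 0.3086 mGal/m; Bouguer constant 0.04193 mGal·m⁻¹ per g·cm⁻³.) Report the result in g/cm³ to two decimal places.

Δg_obs = 979024.11 − 979114.60 = -90.49 mGal over Δh = 674.5 − 270.2 = 404.3 m
Equal Bouguer anomalies ⇒ Δg_obs + (0.3086 − 0.04193ρ)·Δh = 0
0.3086 − 0.04193ρ = −Δg_obs/Δh = 0.22382
ρ = (0.3086 − 0.22382) / 0.04193 = 2.02 g/cm³

2.02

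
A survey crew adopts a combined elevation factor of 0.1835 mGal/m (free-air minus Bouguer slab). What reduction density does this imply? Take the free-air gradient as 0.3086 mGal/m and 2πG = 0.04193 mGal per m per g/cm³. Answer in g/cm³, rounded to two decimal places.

0.1835 = 0.3086 − 0.04193 × ρ
ρ = (0.3086 − 0.1835) / 0.04193 = 2.98 g/cm³

2.98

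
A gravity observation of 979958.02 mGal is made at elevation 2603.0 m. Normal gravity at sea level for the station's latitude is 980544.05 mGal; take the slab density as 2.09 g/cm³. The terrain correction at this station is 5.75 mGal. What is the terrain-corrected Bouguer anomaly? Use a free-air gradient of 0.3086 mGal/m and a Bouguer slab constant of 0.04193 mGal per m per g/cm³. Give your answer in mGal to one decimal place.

Free-air correction = 0.3086 × 2603.0 = 803.29 mGal
Free-air anomaly = 979958.02 − 980544.05 + (803.29) = 217.26 mGal
Bouguer slab correction = 0.04193 × 2.09 × 2603.0 = 228.11 mGal
Simple Bouguer anomaly = 217.26 − (228.11) = -10.85 mGal
Complete Bouguer anomaly = -10.85 + 5.75 = -5.10 mGal

-5.1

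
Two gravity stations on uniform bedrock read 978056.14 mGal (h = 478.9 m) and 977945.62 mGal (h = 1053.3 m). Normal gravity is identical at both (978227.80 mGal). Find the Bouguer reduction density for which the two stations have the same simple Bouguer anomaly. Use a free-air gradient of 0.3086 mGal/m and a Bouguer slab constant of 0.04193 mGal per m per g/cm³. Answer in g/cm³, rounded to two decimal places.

2.77

Δg_obs = 977945.62 − 978056.14 = -110.52 mGal over Δh = 1053.3 − 478.9 = 574.4 m
Equal Bouguer anomalies ⇒ Δg_obs + (0.3086 − 0.04193ρ)·Δh = 0
0.3086 − 0.04193ρ = −Δg_obs/Δh = 0.19241
ρ = (0.3086 − 0.19241) / 0.04193 = 2.77 g/cm³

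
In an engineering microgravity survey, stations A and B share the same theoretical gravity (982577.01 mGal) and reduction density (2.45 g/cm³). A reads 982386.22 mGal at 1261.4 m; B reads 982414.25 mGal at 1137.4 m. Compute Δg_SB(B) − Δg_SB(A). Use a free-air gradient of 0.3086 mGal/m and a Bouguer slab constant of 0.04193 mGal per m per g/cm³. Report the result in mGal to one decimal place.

2.5

Δg_SB(A) = 982386.22 − 982577.01 + 0.3086×1261.4 − 0.04193×2.45×1261.4 = 68.90 mGal
Δg_SB(B) = 982414.25 − 982577.01 + 0.3086×1137.4 − 0.04193×2.45×1137.4 = 71.40 mGal
Difference = 71.40 − (68.90) = 2.50 mGal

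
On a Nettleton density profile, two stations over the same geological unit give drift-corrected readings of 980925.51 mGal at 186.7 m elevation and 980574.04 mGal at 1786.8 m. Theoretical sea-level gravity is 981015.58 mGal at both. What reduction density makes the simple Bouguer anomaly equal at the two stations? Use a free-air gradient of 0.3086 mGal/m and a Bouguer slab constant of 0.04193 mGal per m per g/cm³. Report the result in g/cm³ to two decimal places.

2.12

Δg_obs = 980574.04 − 980925.51 = -351.47 mGal over Δh = 1786.8 − 186.7 = 1600.1 m
Equal Bouguer anomalies ⇒ Δg_obs + (0.3086 − 0.04193ρ)·Δh = 0
0.3086 − 0.04193ρ = −Δg_obs/Δh = 0.21966
ρ = (0.3086 − 0.21966) / 0.04193 = 2.12 g/cm³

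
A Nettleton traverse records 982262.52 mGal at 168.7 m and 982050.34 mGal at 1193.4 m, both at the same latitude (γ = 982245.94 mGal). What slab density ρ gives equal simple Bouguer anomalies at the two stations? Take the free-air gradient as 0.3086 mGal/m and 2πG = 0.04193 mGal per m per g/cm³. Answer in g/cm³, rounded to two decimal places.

Δg_obs = 982050.34 − 982262.52 = -212.18 mGal over Δh = 1193.4 − 168.7 = 1024.7 m
Equal Bouguer anomalies ⇒ Δg_obs + (0.3086 − 0.04193ρ)·Δh = 0
0.3086 − 0.04193ρ = −Δg_obs/Δh = 0.20707
ρ = (0.3086 − 0.20707) / 0.04193 = 2.42 g/cm³

2.42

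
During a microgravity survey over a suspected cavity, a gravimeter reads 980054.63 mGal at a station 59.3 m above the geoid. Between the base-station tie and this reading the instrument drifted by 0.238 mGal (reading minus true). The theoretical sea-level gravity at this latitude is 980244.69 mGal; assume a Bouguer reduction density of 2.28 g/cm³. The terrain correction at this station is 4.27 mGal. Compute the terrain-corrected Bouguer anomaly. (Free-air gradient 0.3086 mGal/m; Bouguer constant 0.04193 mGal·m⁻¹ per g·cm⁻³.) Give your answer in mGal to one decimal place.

-173.4

Drift-corrected reading = 980054.63 − (0.238) = 980054.392 mGal
Free-air correction = 0.3086 × 59.3 = 18.30 mGal
Free-air anomaly = 980054.392 − 980244.69 + (18.30) = -171.998 mGal
Bouguer slab correction = 0.04193 × 2.28 × 59.3 = 5.67 mGal
Simple Bouguer anomaly = -171.998 − (5.67) = -177.668 mGal
Complete Bouguer anomaly = -177.668 + 4.27 = -173.398 mGal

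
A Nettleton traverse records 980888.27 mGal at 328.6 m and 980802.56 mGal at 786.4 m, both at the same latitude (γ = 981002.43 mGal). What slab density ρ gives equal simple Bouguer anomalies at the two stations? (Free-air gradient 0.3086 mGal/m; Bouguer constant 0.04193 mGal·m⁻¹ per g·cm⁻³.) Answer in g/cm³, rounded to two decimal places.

Δg_obs = 980802.56 − 980888.27 = -85.71 mGal over Δh = 786.4 − 328.6 = 457.8 m
Equal Bouguer anomalies ⇒ Δg_obs + (0.3086 − 0.04193ρ)·Δh = 0
0.3086 − 0.04193ρ = −Δg_obs/Δh = 0.18722
ρ = (0.3086 − 0.18722) / 0.04193 = 2.89 g/cm³

2.89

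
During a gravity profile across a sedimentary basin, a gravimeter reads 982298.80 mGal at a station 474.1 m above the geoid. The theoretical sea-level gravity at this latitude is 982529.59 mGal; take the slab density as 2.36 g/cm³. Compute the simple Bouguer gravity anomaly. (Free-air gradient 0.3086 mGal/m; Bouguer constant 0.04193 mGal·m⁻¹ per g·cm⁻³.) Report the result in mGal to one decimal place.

-131.4

Free-air correction = 0.3086 × 474.1 = 146.31 mGal
Free-air anomaly = 982298.80 − 982529.59 + (146.31) = -84.48 mGal
Bouguer slab correction = 0.04193 × 2.36 × 474.1 = 46.91 mGal
Simple Bouguer anomaly = -84.48 − (46.91) = -131.39 mGal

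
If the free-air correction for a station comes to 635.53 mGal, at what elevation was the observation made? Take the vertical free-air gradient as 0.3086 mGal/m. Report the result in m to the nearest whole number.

h = 635.53 / 0.3086 = 2059.40 m

2059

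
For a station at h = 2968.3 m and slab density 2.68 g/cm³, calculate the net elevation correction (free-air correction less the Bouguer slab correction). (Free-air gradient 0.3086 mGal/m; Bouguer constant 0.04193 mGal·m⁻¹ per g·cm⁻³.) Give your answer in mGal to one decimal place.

582.5

Combined gradient = 0.3086 − 0.04193 × 2.68 = 0.1962276 mGal/m
Combined elevation correction = 0.1962276 × 2968.3 = 582.5 mGal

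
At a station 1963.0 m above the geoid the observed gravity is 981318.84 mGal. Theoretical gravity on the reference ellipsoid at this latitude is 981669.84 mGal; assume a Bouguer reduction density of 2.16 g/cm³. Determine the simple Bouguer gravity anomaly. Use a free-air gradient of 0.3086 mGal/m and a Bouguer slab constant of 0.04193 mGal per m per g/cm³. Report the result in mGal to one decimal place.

Free-air correction = 0.3086 × 1963.0 = 605.78 mGal
Free-air anomaly = 981318.84 − 981669.84 + (605.78) = 254.78 mGal
Bouguer slab correction = 0.04193 × 2.16 × 1963.0 = 177.79 mGal
Simple Bouguer anomaly = 254.78 − (177.79) = 76.99 mGal

77.0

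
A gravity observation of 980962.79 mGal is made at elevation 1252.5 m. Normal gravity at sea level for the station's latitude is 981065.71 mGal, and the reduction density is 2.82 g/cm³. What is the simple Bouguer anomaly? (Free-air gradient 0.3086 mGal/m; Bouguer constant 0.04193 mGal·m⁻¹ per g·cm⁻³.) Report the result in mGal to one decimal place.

Free-air correction = 0.3086 × 1252.5 = 386.52 mGal
Free-air anomaly = 980962.79 − 981065.71 + (386.52) = 283.60 mGal
Bouguer slab correction = 0.04193 × 2.82 × 1252.5 = 148.10 mGal
Simple Bouguer anomaly = 283.60 − (148.10) = 135.50 mGal

135.5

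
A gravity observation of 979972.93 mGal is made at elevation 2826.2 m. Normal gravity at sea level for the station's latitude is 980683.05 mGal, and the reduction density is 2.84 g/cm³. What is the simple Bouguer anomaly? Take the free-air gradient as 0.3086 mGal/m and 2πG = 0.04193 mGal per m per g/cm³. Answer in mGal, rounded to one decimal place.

-174.5

Free-air correction = 0.3086 × 2826.2 = 872.17 mGal
Free-air anomaly = 979972.93 − 980683.05 + (872.17) = 162.05 mGal
Bouguer slab correction = 0.04193 × 2.84 × 2826.2 = 336.55 mGal
Simple Bouguer anomaly = 162.05 − (336.55) = -174.50 mGal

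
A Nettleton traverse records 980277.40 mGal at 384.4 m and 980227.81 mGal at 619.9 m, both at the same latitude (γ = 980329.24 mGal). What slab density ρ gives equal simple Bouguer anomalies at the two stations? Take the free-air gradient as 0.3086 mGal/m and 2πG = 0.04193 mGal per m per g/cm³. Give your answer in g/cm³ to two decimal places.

2.34

Δg_obs = 980227.81 − 980277.40 = -49.59 mGal over Δh = 619.9 − 384.4 = 235.5 m
Equal Bouguer anomalies ⇒ Δg_obs + (0.3086 − 0.04193ρ)·Δh = 0
0.3086 − 0.04193ρ = −Δg_obs/Δh = 0.21057
ρ = (0.3086 − 0.21057) / 0.04193 = 2.34 g/cm³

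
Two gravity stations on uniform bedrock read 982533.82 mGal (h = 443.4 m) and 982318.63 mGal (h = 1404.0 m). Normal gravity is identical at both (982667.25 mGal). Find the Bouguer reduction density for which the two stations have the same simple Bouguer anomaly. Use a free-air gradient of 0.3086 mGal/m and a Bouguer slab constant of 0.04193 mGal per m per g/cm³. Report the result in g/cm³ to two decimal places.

Δg_obs = 982318.63 − 982533.82 = -215.19 mGal over Δh = 1404.0 − 443.4 = 960.6 m
Equal Bouguer anomalies ⇒ Δg_obs + (0.3086 − 0.04193ρ)·Δh = 0
0.3086 − 0.04193ρ = −Δg_obs/Δh = 0.22402
ρ = (0.3086 − 0.22402) / 0.04193 = 2.02 g/cm³

2.02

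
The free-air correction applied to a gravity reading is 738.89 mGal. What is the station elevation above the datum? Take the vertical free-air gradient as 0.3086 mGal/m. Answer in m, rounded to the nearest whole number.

h = 738.89 / 0.3086 = 2394.33 m

2394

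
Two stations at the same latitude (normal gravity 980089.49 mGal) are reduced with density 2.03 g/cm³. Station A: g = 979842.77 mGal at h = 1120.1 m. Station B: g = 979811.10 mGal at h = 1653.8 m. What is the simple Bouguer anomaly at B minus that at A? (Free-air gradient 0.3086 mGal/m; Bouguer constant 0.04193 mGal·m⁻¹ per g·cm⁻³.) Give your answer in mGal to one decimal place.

87.6

Δg_SB(A) = 979842.77 − 980089.49 + 0.3086×1120.1 − 0.04193×2.03×1120.1 = 3.60 mGal
Δg_SB(B) = 979811.10 − 980089.49 + 0.3086×1653.8 − 0.04193×2.03×1653.8 = 91.20 mGal
Difference = 91.20 − (3.60) = 87.60 mGal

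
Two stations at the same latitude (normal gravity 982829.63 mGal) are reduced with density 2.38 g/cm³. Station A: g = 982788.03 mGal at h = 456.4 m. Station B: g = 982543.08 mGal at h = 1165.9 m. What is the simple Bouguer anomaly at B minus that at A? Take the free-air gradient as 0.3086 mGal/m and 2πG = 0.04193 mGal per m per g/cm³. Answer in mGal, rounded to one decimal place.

Δg_SB(A) = 982788.03 − 982829.63 + 0.3086×456.4 − 0.04193×2.38×456.4 = 53.70 mGal
Δg_SB(B) = 982543.08 − 982829.63 + 0.3086×1165.9 − 0.04193×2.38×1165.9 = -43.10 mGal
Difference = -43.10 − (53.70) = -96.80 mGal

-96.8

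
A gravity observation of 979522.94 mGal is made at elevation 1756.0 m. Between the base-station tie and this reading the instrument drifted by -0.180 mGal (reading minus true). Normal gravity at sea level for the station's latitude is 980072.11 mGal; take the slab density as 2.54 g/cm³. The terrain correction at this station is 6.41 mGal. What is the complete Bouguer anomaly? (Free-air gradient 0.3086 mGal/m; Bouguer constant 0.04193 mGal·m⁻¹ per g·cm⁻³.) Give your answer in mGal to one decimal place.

-187.7

Drift-corrected reading = 979522.94 − (-0.180) = 979523.120 mGal
Free-air correction = 0.3086 × 1756.0 = 541.90 mGal
Free-air anomaly = 979523.120 − 980072.11 + (541.90) = -7.090 mGal
Bouguer slab correction = 0.04193 × 2.54 × 1756.0 = 187.02 mGal
Simple Bouguer anomaly = -7.090 − (187.02) = -194.110 mGal
Complete Bouguer anomaly = -194.110 + 6.41 = -187.700 mGal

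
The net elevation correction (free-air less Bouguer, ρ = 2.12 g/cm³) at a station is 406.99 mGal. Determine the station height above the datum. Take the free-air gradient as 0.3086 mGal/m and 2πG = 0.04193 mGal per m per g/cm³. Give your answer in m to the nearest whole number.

Combined gradient = 0.3086 − 0.04193 × 2.12 = 0.2197084 mGal/m
h = 406.99 / 0.2197084 = 1852.41 m

1852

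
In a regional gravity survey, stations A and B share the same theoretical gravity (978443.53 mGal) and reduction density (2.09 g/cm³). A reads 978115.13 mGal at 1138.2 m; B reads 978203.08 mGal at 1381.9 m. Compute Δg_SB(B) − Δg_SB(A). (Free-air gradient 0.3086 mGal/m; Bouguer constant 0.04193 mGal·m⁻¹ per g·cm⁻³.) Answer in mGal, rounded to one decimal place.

141.8

Δg_SB(A) = 978115.13 − 978443.53 + 0.3086×1138.2 − 0.04193×2.09×1138.2 = -76.90 mGal
Δg_SB(B) = 978203.08 − 978443.53 + 0.3086×1381.9 − 0.04193×2.09×1381.9 = 64.90 mGal
Difference = 64.90 − (-76.90) = 141.80 mGal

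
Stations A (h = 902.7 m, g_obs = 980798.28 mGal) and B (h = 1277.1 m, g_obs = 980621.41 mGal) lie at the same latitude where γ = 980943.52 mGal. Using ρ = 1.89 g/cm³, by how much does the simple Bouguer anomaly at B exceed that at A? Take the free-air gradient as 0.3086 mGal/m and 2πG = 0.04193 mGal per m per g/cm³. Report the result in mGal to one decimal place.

-91.0

Δg_SB(A) = 980798.28 − 980943.52 + 0.3086×902.7 − 0.04193×1.89×902.7 = 61.80 mGal
Δg_SB(B) = 980621.41 − 980943.52 + 0.3086×1277.1 − 0.04193×1.89×1277.1 = -29.20 mGal
Difference = -29.20 − (61.80) = -91.00 mGal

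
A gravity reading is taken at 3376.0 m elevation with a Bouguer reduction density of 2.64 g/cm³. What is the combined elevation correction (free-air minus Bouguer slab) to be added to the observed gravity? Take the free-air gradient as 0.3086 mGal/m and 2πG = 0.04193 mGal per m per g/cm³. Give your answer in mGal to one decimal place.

Combined gradient = 0.3086 − 0.04193 × 2.64 = 0.1979048 mGal/m
Combined elevation correction = 0.1979048 × 3376.0 = 668.1 mGal

668.1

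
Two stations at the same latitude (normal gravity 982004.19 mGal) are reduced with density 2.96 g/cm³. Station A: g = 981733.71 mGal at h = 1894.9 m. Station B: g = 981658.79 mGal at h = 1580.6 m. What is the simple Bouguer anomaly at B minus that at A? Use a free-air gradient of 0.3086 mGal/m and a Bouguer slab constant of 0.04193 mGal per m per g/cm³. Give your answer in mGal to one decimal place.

Δg_SB(A) = 981733.71 − 982004.19 + 0.3086×1894.9 − 0.04193×2.96×1894.9 = 79.10 mGal
Δg_SB(B) = 981658.79 − 982004.19 + 0.3086×1580.6 − 0.04193×2.96×1580.6 = -53.80 mGal
Difference = -53.80 − (79.10) = -132.90 mGal

-132.9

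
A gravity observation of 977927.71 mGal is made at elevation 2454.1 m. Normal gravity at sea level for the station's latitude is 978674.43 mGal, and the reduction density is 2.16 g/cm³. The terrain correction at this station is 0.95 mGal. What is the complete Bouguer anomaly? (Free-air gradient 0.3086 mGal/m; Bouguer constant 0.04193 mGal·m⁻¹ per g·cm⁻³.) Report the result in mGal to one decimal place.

Free-air correction = 0.3086 × 2454.1 = 757.34 mGal
Free-air anomaly = 977927.71 − 978674.43 + (757.34) = 10.62 mGal
Bouguer slab correction = 0.04193 × 2.16 × 2454.1 = 222.26 mGal
Simple Bouguer anomaly = 10.62 − (222.26) = -211.64 mGal
Complete Bouguer anomaly = -211.64 + 0.95 = -210.69 mGal

-210.7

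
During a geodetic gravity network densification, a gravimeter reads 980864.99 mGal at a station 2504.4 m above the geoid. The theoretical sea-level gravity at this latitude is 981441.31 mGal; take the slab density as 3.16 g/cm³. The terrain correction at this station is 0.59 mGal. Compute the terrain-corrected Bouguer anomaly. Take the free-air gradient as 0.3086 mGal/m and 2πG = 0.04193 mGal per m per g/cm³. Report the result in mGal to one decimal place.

Free-air correction = 0.3086 × 2504.4 = 772.86 mGal
Free-air anomaly = 980864.99 − 981441.31 + (772.86) = 196.54 mGal
Bouguer slab correction = 0.04193 × 3.16 × 2504.4 = 331.83 mGal
Simple Bouguer anomaly = 196.54 − (331.83) = -135.29 mGal
Complete Bouguer anomaly = -135.29 + 0.59 = -134.70 mGal

-134.7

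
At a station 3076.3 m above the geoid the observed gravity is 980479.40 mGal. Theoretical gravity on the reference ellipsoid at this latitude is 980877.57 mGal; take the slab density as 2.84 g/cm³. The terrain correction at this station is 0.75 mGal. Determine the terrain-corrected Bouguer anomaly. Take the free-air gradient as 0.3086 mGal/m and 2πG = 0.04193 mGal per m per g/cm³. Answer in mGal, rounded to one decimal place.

Free-air correction = 0.3086 × 3076.3 = 949.35 mGal
Free-air anomaly = 980479.40 − 980877.57 + (949.35) = 551.18 mGal
Bouguer slab correction = 0.04193 × 2.84 × 3076.3 = 366.33 mGal
Simple Bouguer anomaly = 551.18 − (366.33) = 184.85 mGal
Complete Bouguer anomaly = 184.85 + 0.75 = 185.60 mGal

185.6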